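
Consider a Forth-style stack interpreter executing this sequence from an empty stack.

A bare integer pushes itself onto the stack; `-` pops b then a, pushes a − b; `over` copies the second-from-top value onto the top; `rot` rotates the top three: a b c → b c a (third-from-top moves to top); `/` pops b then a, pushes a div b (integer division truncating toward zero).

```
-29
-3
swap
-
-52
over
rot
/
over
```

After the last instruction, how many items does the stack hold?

-29  → -29
-3   → -29 -3
swap → -3 -29
-    → 26
-52  → 26 -52
over → 26 -52 26
rot  → -52 26 26
/    → -52 1
over → -52 1 -52

3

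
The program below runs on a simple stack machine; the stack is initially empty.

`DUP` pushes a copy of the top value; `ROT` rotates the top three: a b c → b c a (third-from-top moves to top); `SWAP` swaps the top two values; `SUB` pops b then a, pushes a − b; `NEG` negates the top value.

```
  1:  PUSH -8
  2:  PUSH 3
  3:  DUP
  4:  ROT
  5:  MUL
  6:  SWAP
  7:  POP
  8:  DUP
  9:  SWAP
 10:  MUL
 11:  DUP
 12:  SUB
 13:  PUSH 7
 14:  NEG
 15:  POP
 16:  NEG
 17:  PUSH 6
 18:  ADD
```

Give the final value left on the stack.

6

PUSH -8 → -8
PUSH 3  → -8 3
DUP     → -8 3 3
ROT     → 3 3 -8
MUL     → 3 -24
SWAP    → -24 3
POP     → -24
DUP     → -24 -24
SWAP    → -24 -24
MUL     → 576
DUP     → 576 576
SUB     → 0
PUSH 7  → 0 7
NEG     → 0 -7
POP     → 0
NEG     → 0
PUSH 6  → 0 6
ADD     → 6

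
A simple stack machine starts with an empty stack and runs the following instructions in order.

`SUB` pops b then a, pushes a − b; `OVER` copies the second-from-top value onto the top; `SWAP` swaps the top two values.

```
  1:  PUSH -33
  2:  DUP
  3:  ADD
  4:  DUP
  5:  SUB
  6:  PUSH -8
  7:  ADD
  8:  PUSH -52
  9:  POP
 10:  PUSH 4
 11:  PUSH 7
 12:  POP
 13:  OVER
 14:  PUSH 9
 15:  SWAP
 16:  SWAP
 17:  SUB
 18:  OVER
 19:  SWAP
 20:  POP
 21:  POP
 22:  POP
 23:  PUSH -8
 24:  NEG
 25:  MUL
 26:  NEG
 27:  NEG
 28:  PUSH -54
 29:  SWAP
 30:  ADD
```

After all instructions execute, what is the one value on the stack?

-118

PUSH -33 → [-33]
DUP      → [-33, -33]
ADD      → [-66]
DUP      → [-66, -66]
SUB      → [0]
PUSH -8  → [0, -8]
ADD      → [-8]
PUSH -52 → [-8, -52]
POP      → [-8]
PUSH 4   → [-8, 4]
PUSH 7   → [-8, 4, 7]
POP      → [-8, 4]
OVER     → [-8, 4, -8]
PUSH 9   → [-8, 4, -8, 9]
SWAP     → [-8, 4, 9, -8]
SWAP     → [-8, 4, -8, 9]
SUB      → [-8, 4, -17]
OVER     → [-8, 4, -17, 4]
SWAP     → [-8, 4, 4, -17]
POP      → [-8, 4, 4]
POP      → [-8, 4]
POP      → [-8]
PUSH -8  → [-8, -8]
NEG      → [-8, 8]
MUL      → [-64]
NEG      → [64]
NEG      → [-64]
PUSH -54 → [-64, -54]
SWAP     → [-54, -64]
ADD      → [-118]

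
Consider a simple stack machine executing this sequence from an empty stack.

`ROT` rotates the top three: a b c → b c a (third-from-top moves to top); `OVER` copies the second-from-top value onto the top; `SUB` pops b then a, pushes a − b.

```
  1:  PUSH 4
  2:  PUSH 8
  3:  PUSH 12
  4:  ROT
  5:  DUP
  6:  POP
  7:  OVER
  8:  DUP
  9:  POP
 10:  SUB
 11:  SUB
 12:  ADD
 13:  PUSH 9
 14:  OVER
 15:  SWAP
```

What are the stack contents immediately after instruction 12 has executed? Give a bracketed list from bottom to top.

PUSH 4  → [4]
PUSH 8  → [4, 8]
PUSH 12 → [4, 8, 12]
ROT     → [8, 12, 4]
DUP     → [8, 12, 4, 4]
POP     → [8, 12, 4]
OVER    → [8, 12, 4, 12]
DUP     → [8, 12, 4, 12, 12]
POP     → [8, 12, 4, 12]
SUB     → [8, 12, -8]
SUB     → [8, 20]
ADD     → [28]

[28]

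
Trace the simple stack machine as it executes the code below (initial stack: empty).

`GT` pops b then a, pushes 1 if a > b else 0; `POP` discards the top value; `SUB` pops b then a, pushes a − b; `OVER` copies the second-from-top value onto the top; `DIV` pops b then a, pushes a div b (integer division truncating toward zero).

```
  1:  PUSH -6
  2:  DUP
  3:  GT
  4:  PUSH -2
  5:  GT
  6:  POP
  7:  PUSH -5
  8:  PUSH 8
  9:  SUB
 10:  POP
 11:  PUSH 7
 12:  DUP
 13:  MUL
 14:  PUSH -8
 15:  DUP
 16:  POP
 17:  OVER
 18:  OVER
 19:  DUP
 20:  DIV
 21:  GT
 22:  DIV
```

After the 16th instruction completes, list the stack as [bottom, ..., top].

[49, -8]

PUSH -6 -> [-6]
DUP     -> [-6, -6]
GT      -> [0]
PUSH -2 -> [0, -2]
GT      -> [1]
POP     -> []
PUSH -5 -> [-5]
PUSH 8  -> [-5, 8]
SUB     -> [-13]
POP     -> []
PUSH 7  -> [7]
DUP     -> [7, 7]
MUL     -> [49]
PUSH -8 -> [49, -8]
DUP     -> [49, -8, -8]
POP     -> [49, -8]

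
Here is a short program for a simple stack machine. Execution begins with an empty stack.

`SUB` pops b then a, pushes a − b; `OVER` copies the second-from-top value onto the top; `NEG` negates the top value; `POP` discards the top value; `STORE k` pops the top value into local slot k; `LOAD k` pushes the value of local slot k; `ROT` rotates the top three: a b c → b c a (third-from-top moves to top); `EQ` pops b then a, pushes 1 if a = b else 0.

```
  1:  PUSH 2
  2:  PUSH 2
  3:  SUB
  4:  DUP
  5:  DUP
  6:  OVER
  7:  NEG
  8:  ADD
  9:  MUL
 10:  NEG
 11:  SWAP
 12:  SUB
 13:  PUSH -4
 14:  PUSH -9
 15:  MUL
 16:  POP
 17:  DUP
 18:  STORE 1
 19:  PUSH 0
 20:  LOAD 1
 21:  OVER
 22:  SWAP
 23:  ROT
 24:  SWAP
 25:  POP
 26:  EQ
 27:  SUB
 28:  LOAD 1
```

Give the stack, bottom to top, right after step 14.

[0, -4, -9]

PUSH 2  → 2
PUSH 2  → 2 2
SUB     → 0
DUP     → 0 0
DUP     → 0 0 0
OVER    → 0 0 0 0
NEG     → 0 0 0 0
ADD     → 0 0 0
MUL     → 0 0
NEG     → 0 0
SWAP    → 0 0
SUB     → 0
PUSH -4 → 0 -4
PUSH -9 → 0 -4 -9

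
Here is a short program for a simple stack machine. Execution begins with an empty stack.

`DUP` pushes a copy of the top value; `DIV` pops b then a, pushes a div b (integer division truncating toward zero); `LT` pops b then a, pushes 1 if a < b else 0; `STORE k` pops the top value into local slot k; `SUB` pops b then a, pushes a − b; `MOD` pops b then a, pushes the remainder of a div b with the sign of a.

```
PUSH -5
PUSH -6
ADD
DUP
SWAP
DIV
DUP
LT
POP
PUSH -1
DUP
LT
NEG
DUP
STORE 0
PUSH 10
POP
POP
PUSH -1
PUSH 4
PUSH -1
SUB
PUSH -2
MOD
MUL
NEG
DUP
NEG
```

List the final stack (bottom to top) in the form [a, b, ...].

PUSH -5 → -5
PUSH -6 → -5 -6
ADD     → -11
DUP     → -11 -11
SWAP    → -11 -11
DIV     → 1
DUP     → 1 1
LT      → 0
POP     → (empty)
PUSH -1 → -1
DUP     → -1 -1
LT      → 0
NEG     → 0
DUP     → 0 0
STORE 0 → 0
PUSH 10 → 0 10
POP     → 0
POP     → (empty)
PUSH -1 → -1
PUSH 4  → -1 4
PUSH -1 → -1 4 -1
SUB     → -1 5
PUSH -2 → -1 5 -2
MOD     → -1 1
MUL     → -1
NEG     → 1
DUP     → 1 1
NEG     → 1 -1

[1, -1]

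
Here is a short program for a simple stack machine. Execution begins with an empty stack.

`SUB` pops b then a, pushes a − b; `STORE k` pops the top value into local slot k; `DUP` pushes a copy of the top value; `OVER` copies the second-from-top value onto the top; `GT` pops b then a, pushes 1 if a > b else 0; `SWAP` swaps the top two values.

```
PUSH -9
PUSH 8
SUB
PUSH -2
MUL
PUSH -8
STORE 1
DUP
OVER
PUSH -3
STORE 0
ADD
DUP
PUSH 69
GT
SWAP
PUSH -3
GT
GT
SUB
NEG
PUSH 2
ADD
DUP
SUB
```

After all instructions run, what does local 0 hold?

PUSH -9  -9
PUSH 8   -9 8
SUB      -17
PUSH -2  -17 -2
MUL      34
PUSH -8  34 -8
STORE 1  34
DUP      34 34
OVER     34 34 34
PUSH -3  34 34 34 -3
STORE 0  34 34 34
ADD      34 68
DUP      34 68 68
PUSH 69  34 68 68 69
GT       34 68 0
SWAP     34 0 68
PUSH -3  34 0 68 -3
GT       34 0 1
GT       34 0
SUB      34
NEG      -34
PUSH 2   -34 2
ADD      -32
DUP      -32 -32
SUB      0

-3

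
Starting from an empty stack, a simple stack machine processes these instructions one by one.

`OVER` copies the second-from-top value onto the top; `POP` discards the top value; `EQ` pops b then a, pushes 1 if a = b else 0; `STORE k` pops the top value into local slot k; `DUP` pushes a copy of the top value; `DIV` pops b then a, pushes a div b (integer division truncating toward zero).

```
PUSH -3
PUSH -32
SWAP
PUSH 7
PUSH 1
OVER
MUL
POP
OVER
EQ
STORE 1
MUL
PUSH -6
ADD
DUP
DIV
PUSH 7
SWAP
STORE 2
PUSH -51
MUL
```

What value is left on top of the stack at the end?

-357

PUSH -3  → [-3]
PUSH -32 → [-3, -32]
SWAP     → [-32, -3]
PUSH 7   → [-32, -3, 7]
PUSH 1   → [-32, -3, 7, 1]
OVER     → [-32, -3, 7, 1, 7]
MUL      → [-32, -3, 7, 7]
POP      → [-32, -3, 7]
OVER     → [-32, -3, 7, -3]
EQ       → [-32, -3, 0]
STORE 1  → [-32, -3]
MUL      → [96]
PUSH -6  → [96, -6]
ADD      → [90]
DUP      → [90, 90]
DIV      → [1]
PUSH 7   → [1, 7]
SWAP     → [7, 1]
STORE 2  → [7]
PUSH -51 → [7, -51]
MUL      → [-357]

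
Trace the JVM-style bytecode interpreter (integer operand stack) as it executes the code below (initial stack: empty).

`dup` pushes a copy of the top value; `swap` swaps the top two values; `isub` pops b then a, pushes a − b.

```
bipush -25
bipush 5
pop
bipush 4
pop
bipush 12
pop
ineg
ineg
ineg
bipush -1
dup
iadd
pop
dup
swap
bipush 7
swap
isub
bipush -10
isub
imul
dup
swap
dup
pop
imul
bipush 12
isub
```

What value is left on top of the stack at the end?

39988

bipush -25 → [-25]
bipush 5   → [-25, 5]
pop        → [-25]
bipush 4   → [-25, 4]
pop        → [-25]
bipush 12  → [-25, 12]
pop        → [-25]
ineg       → [25]
ineg       → [-25]
ineg       → [25]
bipush -1  → [25, -1]
dup        → [25, -1, -1]
iadd       → [25, -2]
pop        → [25]
dup        → [25, 25]
swap       → [25, 25]
bipush 7   → [25, 25, 7]
swap       → [25, 7, 25]
isub       → [25, -18]
bipush -10 → [25, -18, -10]
isub       → [25, -8]
imul       → [-200]
dup        → [-200, -200]
swap       → [-200, -200]
dup        → [-200, -200, -200]
pop        → [-200, -200]
imul       → [40000]
bipush 12  → [40000, 12]
isub       → [39988]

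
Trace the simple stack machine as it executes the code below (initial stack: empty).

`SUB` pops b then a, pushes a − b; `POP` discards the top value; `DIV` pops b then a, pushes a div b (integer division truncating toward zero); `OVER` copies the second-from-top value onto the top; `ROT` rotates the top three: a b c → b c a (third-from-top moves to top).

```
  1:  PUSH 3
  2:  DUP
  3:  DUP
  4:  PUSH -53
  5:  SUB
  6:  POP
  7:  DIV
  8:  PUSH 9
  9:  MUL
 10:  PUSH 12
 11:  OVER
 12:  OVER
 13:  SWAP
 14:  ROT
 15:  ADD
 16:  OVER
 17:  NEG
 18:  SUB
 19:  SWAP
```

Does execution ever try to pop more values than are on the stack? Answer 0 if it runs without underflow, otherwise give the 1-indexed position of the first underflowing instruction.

PUSH 3    [3]
DUP       [3, 3]
DUP       [3, 3, 3]
PUSH -53  [3, 3, 3, -53]
SUB       [3, 3, 56]
POP       [3, 3]
DIV       [1]
PUSH 9    [1, 9]
MUL       [9]
PUSH 12   [9, 12]
OVER      [9, 12, 9]
OVER      [9, 12, 9, 12]
SWAP      [9, 12, 12, 9]
ROT       [9, 12, 9, 12]
ADD       [9, 12, 21]
OVER      [9, 12, 21, 12]
NEG       [9, 12, 21, -12]
SUB       [9, 12, 33]
SWAP      [9, 33, 12]

0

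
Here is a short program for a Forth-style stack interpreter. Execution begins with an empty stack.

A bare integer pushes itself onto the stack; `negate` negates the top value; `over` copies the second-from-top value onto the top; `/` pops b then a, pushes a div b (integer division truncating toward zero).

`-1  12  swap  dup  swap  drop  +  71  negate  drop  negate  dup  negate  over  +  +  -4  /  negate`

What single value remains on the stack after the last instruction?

-2

-1     : -1
12     : -1 12
swap   : 12 -1
dup    : 12 -1 -1
swap   : 12 -1 -1
drop   : 12 -1
+      : 11
71     : 11 71
negate : 11 -71
drop   : 11
negate : -11
dup    : -11 -11
negate : -11 11
over   : -11 11 -11
+      : -11 0
+      : -11
-4     : -11 -4
/      : 2
negate : -2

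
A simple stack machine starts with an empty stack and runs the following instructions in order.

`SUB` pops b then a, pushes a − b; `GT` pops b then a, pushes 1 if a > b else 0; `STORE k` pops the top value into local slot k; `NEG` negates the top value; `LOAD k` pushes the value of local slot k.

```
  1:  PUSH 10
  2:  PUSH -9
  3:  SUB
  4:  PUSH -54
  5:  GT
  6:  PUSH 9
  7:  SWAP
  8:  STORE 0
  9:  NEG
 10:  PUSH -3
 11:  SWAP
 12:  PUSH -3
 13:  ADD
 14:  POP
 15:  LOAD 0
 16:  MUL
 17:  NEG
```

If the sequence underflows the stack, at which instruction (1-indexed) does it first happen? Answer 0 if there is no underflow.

0

PUSH 10  : [10]
PUSH -9  : [10, -9]
SUB      : [19]
PUSH -54 : [19, -54]
GT       : [1]
PUSH 9   : [1, 9]
SWAP     : [9, 1]
STORE 0  : [9]
NEG      : [-9]
PUSH -3  : [-9, -3]
SWAP     : [-3, -9]
PUSH -3  : [-3, -9, -3]
ADD      : [-3, -12]
POP      : [-3]
LOAD 0   : [-3, 1]
MUL      : [-3]
NEG      : [3]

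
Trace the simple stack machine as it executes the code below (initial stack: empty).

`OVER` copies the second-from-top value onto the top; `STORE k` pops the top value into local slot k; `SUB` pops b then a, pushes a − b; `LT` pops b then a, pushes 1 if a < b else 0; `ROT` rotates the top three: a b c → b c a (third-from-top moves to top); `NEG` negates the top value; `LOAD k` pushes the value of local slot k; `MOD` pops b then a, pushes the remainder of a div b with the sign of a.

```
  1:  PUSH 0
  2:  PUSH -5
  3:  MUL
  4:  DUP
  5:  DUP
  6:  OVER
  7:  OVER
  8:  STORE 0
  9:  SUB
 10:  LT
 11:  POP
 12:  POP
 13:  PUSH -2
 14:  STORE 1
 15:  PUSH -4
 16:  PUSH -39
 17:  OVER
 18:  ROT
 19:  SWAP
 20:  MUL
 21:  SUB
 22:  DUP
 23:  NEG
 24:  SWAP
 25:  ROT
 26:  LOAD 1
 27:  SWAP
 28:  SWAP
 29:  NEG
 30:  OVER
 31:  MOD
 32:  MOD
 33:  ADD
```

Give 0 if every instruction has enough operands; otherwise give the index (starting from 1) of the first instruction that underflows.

25

PUSH 0   -> [0]
PUSH -5  -> [0, -5]
MUL      -> [0]
DUP      -> [0, 0]
DUP      -> [0, 0, 0]
OVER     -> [0, 0, 0, 0]
OVER     -> [0, 0, 0, 0, 0]
STORE 0  -> [0, 0, 0, 0]
SUB      -> [0, 0, 0]
LT       -> [0, 0]
POP      -> [0]
POP      -> []
PUSH -2  -> [-2]
STORE 1  -> []
PUSH -4  -> [-4]
PUSH -39 -> [-4, -39]
OVER     -> [-4, -39, -4]
ROT      -> [-39, -4, -4]
SWAP     -> [-39, -4, -4]
MUL      -> [-39, 16]
SUB      -> [-55]
DUP      -> [-55, -55]
NEG      -> [-55, 55]
SWAP     -> [55, -55]
ROT  — needs 3 operands, stack has 2 → underflow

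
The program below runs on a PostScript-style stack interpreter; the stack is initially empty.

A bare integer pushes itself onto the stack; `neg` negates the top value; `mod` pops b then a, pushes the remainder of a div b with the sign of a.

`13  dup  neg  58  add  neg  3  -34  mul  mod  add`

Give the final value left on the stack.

13  : [13]
dup : [13, 13]
neg : [13, -13]
58  : [13, -13, 58]
add : [13, 45]
neg : [13, -45]
3   : [13, -45, 3]
-34 : [13, -45, 3, -34]
mul : [13, -45, -102]
mod : [13, -45]
add : [-32]

-32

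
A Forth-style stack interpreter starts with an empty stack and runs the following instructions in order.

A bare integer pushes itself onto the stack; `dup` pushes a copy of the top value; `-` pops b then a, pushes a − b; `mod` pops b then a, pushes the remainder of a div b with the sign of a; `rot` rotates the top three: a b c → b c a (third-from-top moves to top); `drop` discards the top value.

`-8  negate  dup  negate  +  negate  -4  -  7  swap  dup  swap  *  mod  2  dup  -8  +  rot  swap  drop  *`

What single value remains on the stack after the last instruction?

-8     : -8
negate : 8
dup    : 8 8
negate : 8 -8
+      : 0
negate : 0
-4     : 0 -4
-      : 4
7      : 4 7
swap   : 7 4
dup    : 7 4 4
swap   : 7 4 4
*      : 7 16
mod    : 7
2      : 7 2
dup    : 7 2 2
-8     : 7 2 2 -8
+      : 7 2 -6
rot    : 2 -6 7
swap   : 2 7 -6
drop   : 2 7
*      : 14

14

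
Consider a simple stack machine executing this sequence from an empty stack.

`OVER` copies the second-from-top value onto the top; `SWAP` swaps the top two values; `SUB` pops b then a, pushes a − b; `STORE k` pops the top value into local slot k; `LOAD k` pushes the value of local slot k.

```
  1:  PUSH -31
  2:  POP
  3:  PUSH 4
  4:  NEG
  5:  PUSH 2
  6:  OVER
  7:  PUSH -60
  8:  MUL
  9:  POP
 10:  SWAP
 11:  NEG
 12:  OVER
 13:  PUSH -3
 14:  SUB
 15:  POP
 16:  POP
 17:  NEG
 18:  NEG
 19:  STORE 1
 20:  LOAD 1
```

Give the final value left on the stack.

PUSH -31  -31
POP       (empty)
PUSH 4    4
NEG       -4
PUSH 2    -4 2
OVER      -4 2 -4
PUSH -60  -4 2 -4 -60
MUL       -4 2 240
POP       -4 2
SWAP      2 -4
NEG       2 4
OVER      2 4 2
PUSH -3   2 4 2 -3
SUB       2 4 5
POP       2 4
POP       2
NEG       -2
NEG       2
STORE 1   (empty)
LOAD 1    2

2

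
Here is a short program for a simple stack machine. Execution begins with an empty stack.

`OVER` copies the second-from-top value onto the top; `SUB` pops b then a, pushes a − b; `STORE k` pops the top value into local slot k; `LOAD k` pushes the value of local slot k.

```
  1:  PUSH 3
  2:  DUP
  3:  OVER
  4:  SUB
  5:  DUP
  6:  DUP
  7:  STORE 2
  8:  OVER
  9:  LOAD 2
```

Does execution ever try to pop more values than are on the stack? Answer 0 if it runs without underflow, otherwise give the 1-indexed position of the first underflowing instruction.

0

PUSH 3   [3]
DUP      [3, 3]
OVER     [3, 3, 3]
SUB      [3, 0]
DUP      [3, 0, 0]
DUP      [3, 0, 0, 0]
STORE 2  [3, 0, 0]
OVER     [3, 0, 0, 0]
LOAD 2   [3, 0, 0, 0, 0]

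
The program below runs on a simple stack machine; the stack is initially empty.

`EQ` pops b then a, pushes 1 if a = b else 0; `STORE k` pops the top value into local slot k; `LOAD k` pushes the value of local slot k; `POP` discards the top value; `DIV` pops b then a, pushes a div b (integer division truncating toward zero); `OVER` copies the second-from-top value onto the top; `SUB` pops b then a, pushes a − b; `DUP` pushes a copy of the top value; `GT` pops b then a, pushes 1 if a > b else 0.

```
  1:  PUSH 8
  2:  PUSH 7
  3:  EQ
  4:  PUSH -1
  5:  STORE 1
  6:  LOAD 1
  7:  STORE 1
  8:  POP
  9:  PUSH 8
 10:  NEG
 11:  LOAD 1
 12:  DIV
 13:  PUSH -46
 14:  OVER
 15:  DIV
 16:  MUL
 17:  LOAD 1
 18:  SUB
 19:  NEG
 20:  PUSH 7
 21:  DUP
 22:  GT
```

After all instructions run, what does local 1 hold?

PUSH 8   -> [8]
PUSH 7   -> [8, 7]
EQ       -> [0]
PUSH -1  -> [0, -1]
STORE 1  -> [0]
LOAD 1   -> [0, -1]
STORE 1  -> [0]
POP      -> []
PUSH 8   -> [8]
NEG      -> [-8]
LOAD 1   -> [-8, -1]
DIV      -> [8]
PUSH -46 -> [8, -46]
OVER     -> [8, -46, 8]
DIV      -> [8, -5]
MUL      -> [-40]
LOAD 1   -> [-40, -1]
SUB      -> [-39]
NEG      -> [39]
PUSH 7   -> [39, 7]
DUP      -> [39, 7, 7]
GT       -> [39, 0]

-1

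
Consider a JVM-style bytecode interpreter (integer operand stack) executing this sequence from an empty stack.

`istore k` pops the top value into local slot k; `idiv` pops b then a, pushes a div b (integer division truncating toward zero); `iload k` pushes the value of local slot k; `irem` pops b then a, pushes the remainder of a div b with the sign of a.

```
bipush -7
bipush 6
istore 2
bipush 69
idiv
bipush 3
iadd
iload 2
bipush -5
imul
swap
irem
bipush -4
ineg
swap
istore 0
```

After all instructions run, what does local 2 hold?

6

bipush -7 → [-7]
bipush 6  → [-7, 6]
istore 2  → [-7]
bipush 69 → [-7, 69]
idiv      → [0]
bipush 3  → [0, 3]
iadd      → [3]
iload 2   → [3, 6]
bipush -5 → [3, 6, -5]
imul      → [3, -30]
swap      → [-30, 3]
irem      → [0]
bipush -4 → [0, -4]
ineg      → [0, 4]
swap      → [4, 0]
istore 0  → [4]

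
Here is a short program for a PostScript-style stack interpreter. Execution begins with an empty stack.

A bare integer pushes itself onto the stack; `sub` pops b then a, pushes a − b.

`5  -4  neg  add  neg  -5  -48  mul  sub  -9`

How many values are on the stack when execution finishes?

2

5   -> [5]
-4  -> [5, -4]
neg -> [5, 4]
add -> [9]
neg -> [-9]
-5  -> [-9, -5]
-48 -> [-9, -5, -48]
mul -> [-9, 240]
sub -> [-249]
-9  -> [-249, -9]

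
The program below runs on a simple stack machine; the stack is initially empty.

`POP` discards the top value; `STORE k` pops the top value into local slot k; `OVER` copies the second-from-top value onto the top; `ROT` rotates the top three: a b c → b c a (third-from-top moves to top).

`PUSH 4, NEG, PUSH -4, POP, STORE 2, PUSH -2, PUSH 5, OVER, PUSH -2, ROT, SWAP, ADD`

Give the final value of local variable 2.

PUSH 4  : [4]
NEG     : [-4]
PUSH -4 : [-4, -4]
POP     : [-4]
STORE 2 : []
PUSH -2 : [-2]
PUSH 5  : [-2, 5]
OVER    : [-2, 5, -2]
PUSH -2 : [-2, 5, -2, -2]
ROT     : [-2, -2, -2, 5]
SWAP    : [-2, -2, 5, -2]
ADD     : [-2, -2, 3]

-4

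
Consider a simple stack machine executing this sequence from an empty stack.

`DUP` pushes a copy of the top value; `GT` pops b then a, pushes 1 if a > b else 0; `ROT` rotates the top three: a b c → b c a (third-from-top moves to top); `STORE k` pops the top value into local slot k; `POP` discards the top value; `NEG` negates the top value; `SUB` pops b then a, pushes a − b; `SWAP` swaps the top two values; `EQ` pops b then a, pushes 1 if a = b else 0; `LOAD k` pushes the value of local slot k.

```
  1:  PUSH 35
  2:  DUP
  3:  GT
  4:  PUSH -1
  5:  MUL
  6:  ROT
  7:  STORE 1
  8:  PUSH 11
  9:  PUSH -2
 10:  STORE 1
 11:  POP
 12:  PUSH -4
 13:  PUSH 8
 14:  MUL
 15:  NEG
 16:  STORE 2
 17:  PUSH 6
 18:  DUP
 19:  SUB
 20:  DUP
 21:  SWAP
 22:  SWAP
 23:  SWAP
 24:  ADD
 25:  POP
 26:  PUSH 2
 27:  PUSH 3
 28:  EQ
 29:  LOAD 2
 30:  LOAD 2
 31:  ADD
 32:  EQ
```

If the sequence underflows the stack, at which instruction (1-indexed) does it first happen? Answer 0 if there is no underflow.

6

PUSH 35  35
DUP      35 35
GT       0
PUSH -1  0 -1
MUL      0
ROT  — needs 3 operands, stack has 1 → underflow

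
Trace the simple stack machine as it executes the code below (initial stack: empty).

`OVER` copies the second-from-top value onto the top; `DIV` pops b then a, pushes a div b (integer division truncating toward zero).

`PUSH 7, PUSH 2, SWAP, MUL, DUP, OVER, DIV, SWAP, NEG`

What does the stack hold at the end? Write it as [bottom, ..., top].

PUSH 7 -> 7
PUSH 2 -> 7 2
SWAP   -> 2 7
MUL    -> 14
DUP    -> 14 14
OVER   -> 14 14 14
DIV    -> 14 1
SWAP   -> 1 14
NEG    -> 1 -14

[1, -14]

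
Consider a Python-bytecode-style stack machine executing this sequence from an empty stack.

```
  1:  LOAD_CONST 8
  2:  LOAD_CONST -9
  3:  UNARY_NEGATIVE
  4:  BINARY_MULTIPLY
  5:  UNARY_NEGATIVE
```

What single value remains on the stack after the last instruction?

-72

LOAD_CONST 8     [8]
LOAD_CONST -9    [8, -9]
UNARY_NEGATIVE   [8, 9]
BINARY_MULTIPLY  [72]
UNARY_NEGATIVE   [-72]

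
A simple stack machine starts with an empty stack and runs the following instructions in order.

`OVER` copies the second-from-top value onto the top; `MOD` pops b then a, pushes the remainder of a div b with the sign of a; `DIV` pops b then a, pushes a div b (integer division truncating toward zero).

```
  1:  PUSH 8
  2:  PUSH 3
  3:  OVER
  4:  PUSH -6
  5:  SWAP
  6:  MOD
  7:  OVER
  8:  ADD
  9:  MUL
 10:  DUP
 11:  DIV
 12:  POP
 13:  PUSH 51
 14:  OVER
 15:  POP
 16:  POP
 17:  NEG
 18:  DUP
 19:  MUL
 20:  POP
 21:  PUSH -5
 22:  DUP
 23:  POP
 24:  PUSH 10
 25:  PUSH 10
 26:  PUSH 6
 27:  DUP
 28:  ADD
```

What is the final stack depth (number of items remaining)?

4

PUSH 8  : [8]
PUSH 3  : [8, 3]
OVER    : [8, 3, 8]
PUSH -6 : [8, 3, 8, -6]
SWAP    : [8, 3, -6, 8]
MOD     : [8, 3, -6]
OVER    : [8, 3, -6, 3]
ADD     : [8, 3, -3]
MUL     : [8, -9]
DUP     : [8, -9, -9]
DIV     : [8, 1]
POP     : [8]
PUSH 51 : [8, 51]
OVER    : [8, 51, 8]
POP     : [8, 51]
POP     : [8]
NEG     : [-8]
DUP     : [-8, -8]
MUL     : [64]
POP     : []
PUSH -5 : [-5]
DUP     : [-5, -5]
POP     : [-5]
PUSH 10 : [-5, 10]
PUSH 10 : [-5, 10, 10]
PUSH 6  : [-5, 10, 10, 6]
DUP     : [-5, 10, 10, 6, 6]
ADD     : [-5, 10, 10, 12]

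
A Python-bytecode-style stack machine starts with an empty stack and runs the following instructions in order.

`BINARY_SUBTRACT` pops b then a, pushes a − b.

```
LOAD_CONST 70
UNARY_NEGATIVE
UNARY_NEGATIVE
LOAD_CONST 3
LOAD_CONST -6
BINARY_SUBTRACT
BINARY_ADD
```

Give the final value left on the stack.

LOAD_CONST 70   : 70
UNARY_NEGATIVE  : -70
UNARY_NEGATIVE  : 70
LOAD_CONST 3    : 70 3
LOAD_CONST -6   : 70 3 -6
BINARY_SUBTRACT : 70 9
BINARY_ADD      : 79

79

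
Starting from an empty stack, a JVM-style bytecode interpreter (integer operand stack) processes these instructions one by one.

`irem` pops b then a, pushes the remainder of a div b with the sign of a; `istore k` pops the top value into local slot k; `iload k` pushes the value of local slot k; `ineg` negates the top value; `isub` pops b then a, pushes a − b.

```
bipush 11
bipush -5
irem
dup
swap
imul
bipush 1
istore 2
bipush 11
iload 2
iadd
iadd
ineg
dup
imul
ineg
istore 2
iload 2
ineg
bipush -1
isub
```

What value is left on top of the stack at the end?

bipush 11  [11]
bipush -5  [11, -5]
irem       [1]
dup        [1, 1]
swap       [1, 1]
imul       [1]
bipush 1   [1, 1]
istore 2   [1]
bipush 11  [1, 11]
iload 2    [1, 11, 1]
iadd       [1, 12]
iadd       [13]
ineg       [-13]
dup        [-13, -13]
imul       [169]
ineg       [-169]
istore 2   []
iload 2    [-169]
ineg       [169]
bipush -1  [169, -1]
isub       [170]

170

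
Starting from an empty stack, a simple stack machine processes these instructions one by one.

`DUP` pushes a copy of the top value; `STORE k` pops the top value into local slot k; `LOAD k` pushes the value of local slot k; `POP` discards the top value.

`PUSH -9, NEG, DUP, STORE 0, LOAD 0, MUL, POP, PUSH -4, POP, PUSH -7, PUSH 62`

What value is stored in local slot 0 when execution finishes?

9

PUSH -9 -> -9
NEG     -> 9
DUP     -> 9 9
STORE 0 -> 9
LOAD 0  -> 9 9
MUL     -> 81
POP     -> (empty)
PUSH -4 -> -4
POP     -> (empty)
PUSH -7 -> -7
PUSH 62 -> -7 62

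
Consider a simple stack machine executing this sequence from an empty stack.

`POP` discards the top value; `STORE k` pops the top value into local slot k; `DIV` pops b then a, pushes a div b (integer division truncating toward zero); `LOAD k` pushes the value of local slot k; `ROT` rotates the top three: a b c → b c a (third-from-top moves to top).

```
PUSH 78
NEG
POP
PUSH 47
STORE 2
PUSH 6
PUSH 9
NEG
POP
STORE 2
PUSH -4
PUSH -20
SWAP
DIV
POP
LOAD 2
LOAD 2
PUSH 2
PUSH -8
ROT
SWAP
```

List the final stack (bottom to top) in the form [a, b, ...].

PUSH 78   [78]
NEG       [-78]
POP       []
PUSH 47   [47]
STORE 2   []
PUSH 6    [6]
PUSH 9    [6, 9]
NEG       [6, -9]
POP       [6]
STORE 2   []
PUSH -4   [-4]
PUSH -20  [-4, -20]
SWAP      [-20, -4]
DIV       [5]
POP       []
LOAD 2    [6]
LOAD 2    [6, 6]
PUSH 2    [6, 6, 2]
PUSH -8   [6, 6, 2, -8]
ROT       [6, 2, -8, 6]
SWAP      [6, 2, 6, -8]

[6, 2, 6, -8]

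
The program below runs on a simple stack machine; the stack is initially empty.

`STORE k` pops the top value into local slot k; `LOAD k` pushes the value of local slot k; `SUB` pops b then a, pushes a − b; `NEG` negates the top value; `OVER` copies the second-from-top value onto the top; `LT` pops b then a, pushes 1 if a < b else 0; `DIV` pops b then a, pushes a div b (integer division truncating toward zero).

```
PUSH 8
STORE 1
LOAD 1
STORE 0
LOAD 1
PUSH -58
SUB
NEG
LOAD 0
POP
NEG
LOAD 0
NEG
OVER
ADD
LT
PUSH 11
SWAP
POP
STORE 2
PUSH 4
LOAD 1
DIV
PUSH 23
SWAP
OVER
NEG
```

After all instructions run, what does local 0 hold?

8

PUSH 8   : 8
STORE 1  : (empty)
LOAD 1   : 8
STORE 0  : (empty)
LOAD 1   : 8
PUSH -58 : 8 -58
SUB      : 66
NEG      : -66
LOAD 0   : -66 8
POP      : -66
NEG      : 66
LOAD 0   : 66 8
NEG      : 66 -8
OVER     : 66 -8 66
ADD      : 66 58
LT       : 0
PUSH 11  : 0 11
SWAP     : 11 0
POP      : 11
STORE 2  : (empty)
PUSH 4   : 4
LOAD 1   : 4 8
DIV      : 0
PUSH 23  : 0 23
SWAP     : 23 0
OVER     : 23 0 23
NEG      : 23 0 -23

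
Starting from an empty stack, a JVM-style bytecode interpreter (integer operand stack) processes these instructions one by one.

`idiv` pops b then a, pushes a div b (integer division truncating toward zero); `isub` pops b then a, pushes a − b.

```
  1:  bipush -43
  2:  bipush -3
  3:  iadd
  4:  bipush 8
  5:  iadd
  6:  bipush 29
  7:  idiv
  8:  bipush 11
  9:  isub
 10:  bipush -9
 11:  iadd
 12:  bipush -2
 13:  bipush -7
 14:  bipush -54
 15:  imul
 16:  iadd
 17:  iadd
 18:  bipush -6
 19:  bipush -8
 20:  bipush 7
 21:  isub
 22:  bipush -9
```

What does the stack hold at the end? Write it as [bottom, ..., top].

[355, -6, -15, -9]

bipush -43 -> -43
bipush -3  -> -43 -3
iadd       -> -46
bipush 8   -> -46 8
iadd       -> -38
bipush 29  -> -38 29
idiv       -> -1
bipush 11  -> -1 11
isub       -> -12
bipush -9  -> -12 -9
iadd       -> -21
bipush -2  -> -21 -2
bipush -7  -> -21 -2 -7
bipush -54 -> -21 -2 -7 -54
imul       -> -21 -2 378
iadd       -> -21 376
iadd       -> 355
bipush -6  -> 355 -6
bipush -8  -> 355 -6 -8
bipush 7   -> 355 -6 -8 7
isub       -> 355 -6 -15
bipush -9  -> 355 -6 -15 -9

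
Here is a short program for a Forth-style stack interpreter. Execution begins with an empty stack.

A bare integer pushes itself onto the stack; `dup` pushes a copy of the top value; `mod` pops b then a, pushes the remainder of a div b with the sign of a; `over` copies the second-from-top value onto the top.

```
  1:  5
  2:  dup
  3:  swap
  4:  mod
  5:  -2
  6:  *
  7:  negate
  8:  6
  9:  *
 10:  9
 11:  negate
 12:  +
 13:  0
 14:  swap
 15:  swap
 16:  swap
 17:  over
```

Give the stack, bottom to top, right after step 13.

5      → 5
dup    → 5 5
swap   → 5 5
mod    → 0
-2     → 0 -2
*      → 0
negate → 0
6      → 0 6
*      → 0
9      → 0 9
negate → 0 -9
+      → -9
0      → -9 0

[-9, 0]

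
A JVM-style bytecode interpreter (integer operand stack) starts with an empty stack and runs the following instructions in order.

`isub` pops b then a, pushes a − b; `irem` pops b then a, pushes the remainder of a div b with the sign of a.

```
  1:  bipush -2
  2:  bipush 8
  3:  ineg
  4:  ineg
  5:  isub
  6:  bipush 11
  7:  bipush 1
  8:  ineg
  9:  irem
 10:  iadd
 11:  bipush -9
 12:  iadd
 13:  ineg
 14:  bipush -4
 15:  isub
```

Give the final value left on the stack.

bipush -2 -> [-2]
bipush 8  -> [-2, 8]
ineg      -> [-2, -8]
ineg      -> [-2, 8]
isub      -> [-10]
bipush 11 -> [-10, 11]
bipush 1  -> [-10, 11, 1]
ineg      -> [-10, 11, -1]
irem      -> [-10, 0]
iadd      -> [-10]
bipush -9 -> [-10, -9]
iadd      -> [-19]
ineg      -> [19]
bipush -4 -> [19, -4]
isub      -> [23]

23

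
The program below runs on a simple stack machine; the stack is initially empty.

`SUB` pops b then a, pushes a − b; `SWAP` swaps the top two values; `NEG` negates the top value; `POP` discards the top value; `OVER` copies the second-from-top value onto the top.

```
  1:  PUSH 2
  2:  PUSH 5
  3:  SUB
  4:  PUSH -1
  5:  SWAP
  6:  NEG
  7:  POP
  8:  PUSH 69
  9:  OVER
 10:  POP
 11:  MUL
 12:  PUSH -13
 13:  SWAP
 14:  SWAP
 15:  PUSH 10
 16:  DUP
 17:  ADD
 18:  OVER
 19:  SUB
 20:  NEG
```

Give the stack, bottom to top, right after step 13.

[-13, -69]

PUSH 2   → 2
PUSH 5   → 2 5
SUB      → -3
PUSH -1  → -3 -1
SWAP     → -1 -3
NEG      → -1 3
POP      → -1
PUSH 69  → -1 69
OVER     → -1 69 -1
POP      → -1 69
MUL      → -69
PUSH -13 → -69 -13
SWAP     → -13 -69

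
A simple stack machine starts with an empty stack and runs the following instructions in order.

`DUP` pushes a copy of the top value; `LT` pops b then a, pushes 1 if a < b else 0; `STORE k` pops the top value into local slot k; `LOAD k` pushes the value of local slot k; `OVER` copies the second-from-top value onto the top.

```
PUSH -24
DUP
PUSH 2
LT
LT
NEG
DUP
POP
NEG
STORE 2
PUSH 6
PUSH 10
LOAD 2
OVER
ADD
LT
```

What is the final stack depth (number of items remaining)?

PUSH -24 → [-24]
DUP      → [-24, -24]
PUSH 2   → [-24, -24, 2]
LT       → [-24, 1]
LT       → [1]
NEG      → [-1]
DUP      → [-1, -1]
POP      → [-1]
NEG      → [1]
STORE 2  → []
PUSH 6   → [6]
PUSH 10  → [6, 10]
LOAD 2   → [6, 10, 1]
OVER     → [6, 10, 1, 10]
ADD      → [6, 10, 11]
LT       → [6, 1]

2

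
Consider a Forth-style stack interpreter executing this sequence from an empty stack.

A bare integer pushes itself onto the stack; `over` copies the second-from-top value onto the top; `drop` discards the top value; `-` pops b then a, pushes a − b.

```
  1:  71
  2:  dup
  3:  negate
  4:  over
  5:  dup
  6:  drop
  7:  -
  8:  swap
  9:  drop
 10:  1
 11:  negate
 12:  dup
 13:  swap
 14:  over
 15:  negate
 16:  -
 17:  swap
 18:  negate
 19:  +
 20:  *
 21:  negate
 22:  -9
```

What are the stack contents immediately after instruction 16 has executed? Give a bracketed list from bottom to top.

[-142, -1, -2]

71      71
dup     71 71
negate  71 -71
over    71 -71 71
dup     71 -71 71 71
drop    71 -71 71
-       71 -142
swap    -142 71
drop    -142
1       -142 1
negate  -142 -1
dup     -142 -1 -1
swap    -142 -1 -1
over    -142 -1 -1 -1
negate  -142 -1 -1 1
-       -142 -1 -2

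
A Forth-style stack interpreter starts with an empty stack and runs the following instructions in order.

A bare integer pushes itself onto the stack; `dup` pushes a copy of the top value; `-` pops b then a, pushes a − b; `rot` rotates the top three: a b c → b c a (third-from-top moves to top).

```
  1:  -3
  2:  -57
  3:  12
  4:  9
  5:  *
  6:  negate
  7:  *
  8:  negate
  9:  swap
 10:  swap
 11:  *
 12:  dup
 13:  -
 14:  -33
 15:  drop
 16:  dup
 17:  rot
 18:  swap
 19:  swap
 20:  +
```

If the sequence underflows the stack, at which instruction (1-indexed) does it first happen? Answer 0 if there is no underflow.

17

-3     → [-3]
-57    → [-3, -57]
12     → [-3, -57, 12]
9      → [-3, -57, 12, 9]
*      → [-3, -57, 108]
negate → [-3, -57, -108]
*      → [-3, 6156]
negate → [-3, -6156]
swap   → [-6156, -3]
swap   → [-3, -6156]
*      → [18468]
dup    → [18468, 18468]
-      → [0]
-33    → [0, -33]
drop   → [0]
dup    → [0, 0]
rot  — needs 3 operands, stack has 2 → underflow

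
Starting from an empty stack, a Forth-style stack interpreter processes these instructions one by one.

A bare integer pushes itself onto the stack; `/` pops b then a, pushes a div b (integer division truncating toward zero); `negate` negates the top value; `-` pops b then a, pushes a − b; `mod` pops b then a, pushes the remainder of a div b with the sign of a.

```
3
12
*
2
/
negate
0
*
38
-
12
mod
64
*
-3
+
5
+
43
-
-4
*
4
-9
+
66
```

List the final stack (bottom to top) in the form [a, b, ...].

[676, -5, 66]

3      : [3]
12     : [3, 12]
*      : [36]
2      : [36, 2]
/      : [18]
negate : [-18]
0      : [-18, 0]
*      : [0]
38     : [0, 38]
-      : [-38]
12     : [-38, 12]
mod    : [-2]
64     : [-2, 64]
*      : [-128]
-3     : [-128, -3]
+      : [-131]
5      : [-131, 5]
+      : [-126]
43     : [-126, 43]
-      : [-169]
-4     : [-169, -4]
*      : [676]
4      : [676, 4]
-9     : [676, 4, -9]
+      : [676, -5]
66     : [676, -5, 66]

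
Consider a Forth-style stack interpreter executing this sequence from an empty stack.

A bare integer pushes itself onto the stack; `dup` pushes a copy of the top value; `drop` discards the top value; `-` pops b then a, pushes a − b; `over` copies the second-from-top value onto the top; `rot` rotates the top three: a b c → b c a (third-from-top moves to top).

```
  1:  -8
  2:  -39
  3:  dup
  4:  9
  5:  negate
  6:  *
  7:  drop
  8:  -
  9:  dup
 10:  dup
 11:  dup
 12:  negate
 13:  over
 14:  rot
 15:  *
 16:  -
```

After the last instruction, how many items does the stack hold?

3

-8      -8
-39     -8 -39
dup     -8 -39 -39
9       -8 -39 -39 9
negate  -8 -39 -39 -9
*       -8 -39 351
drop    -8 -39
-       31
dup     31 31
dup     31 31 31
dup     31 31 31 31
negate  31 31 31 -31
over    31 31 31 -31 31
rot     31 31 -31 31 31
*       31 31 -31 961
-       31 31 -992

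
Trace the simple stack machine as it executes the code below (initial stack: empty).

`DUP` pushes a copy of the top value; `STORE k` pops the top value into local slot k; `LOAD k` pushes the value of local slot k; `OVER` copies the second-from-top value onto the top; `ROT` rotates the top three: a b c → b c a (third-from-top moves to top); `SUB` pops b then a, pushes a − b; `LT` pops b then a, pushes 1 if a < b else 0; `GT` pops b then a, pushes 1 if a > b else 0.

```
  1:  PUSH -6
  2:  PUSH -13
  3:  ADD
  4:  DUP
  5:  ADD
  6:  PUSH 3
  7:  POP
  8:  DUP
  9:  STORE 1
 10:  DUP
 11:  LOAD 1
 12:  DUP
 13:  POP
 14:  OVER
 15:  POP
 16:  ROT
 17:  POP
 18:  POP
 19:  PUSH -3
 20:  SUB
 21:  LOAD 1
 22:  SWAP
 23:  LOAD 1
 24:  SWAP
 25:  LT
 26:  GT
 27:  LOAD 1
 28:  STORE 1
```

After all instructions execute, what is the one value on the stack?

PUSH -6   -6
PUSH -13  -6 -13
ADD       -19
DUP       -19 -19
ADD       -38
PUSH 3    -38 3
POP       -38
DUP       -38 -38
STORE 1   -38
DUP       -38 -38
LOAD 1    -38 -38 -38
DUP       -38 -38 -38 -38
POP       -38 -38 -38
OVER      -38 -38 -38 -38
POP       -38 -38 -38
ROT       -38 -38 -38
POP       -38 -38
POP       -38
PUSH -3   -38 -3
SUB       -35
LOAD 1    -35 -38
SWAP      -38 -35
LOAD 1    -38 -35 -38
SWAP      -38 -38 -35
LT        -38 1
GT        0
LOAD 1    0 -38
STORE 1   0

0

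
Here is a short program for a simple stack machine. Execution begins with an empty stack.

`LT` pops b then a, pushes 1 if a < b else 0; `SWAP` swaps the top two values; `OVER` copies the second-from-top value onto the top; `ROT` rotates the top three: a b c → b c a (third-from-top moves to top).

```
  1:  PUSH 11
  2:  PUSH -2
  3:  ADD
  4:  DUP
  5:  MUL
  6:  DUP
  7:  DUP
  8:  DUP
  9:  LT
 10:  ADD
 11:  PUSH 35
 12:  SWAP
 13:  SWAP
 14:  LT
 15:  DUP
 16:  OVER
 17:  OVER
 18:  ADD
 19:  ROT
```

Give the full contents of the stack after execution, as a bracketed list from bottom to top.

PUSH 11 → [11]
PUSH -2 → [11, -2]
ADD     → [9]
DUP     → [9, 9]
MUL     → [81]
DUP     → [81, 81]
DUP     → [81, 81, 81]
DUP     → [81, 81, 81, 81]
LT      → [81, 81, 0]
ADD     → [81, 81]
PUSH 35 → [81, 81, 35]
SWAP    → [81, 35, 81]
SWAP    → [81, 81, 35]
LT      → [81, 0]
DUP     → [81, 0, 0]
OVER    → [81, 0, 0, 0]
OVER    → [81, 0, 0, 0, 0]
ADD     → [81, 0, 0, 0]
ROT     → [81, 0, 0, 0]

[81, 0, 0, 0]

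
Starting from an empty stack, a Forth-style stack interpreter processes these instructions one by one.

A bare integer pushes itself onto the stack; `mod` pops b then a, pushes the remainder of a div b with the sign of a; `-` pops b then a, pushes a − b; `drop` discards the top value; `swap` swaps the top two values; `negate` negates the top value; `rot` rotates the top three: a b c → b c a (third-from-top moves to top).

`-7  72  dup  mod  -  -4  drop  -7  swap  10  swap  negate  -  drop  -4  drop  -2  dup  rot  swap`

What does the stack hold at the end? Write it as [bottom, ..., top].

-7     -> [-7]
72     -> [-7, 72]
dup    -> [-7, 72, 72]
mod    -> [-7, 0]
-      -> [-7]
-4     -> [-7, -4]
drop   -> [-7]
-7     -> [-7, -7]
swap   -> [-7, -7]
10     -> [-7, -7, 10]
swap   -> [-7, 10, -7]
negate -> [-7, 10, 7]
-      -> [-7, 3]
drop   -> [-7]
-4     -> [-7, -4]
drop   -> [-7]
-2     -> [-7, -2]
dup    -> [-7, -2, -2]
rot    -> [-2, -2, -7]
swap   -> [-2, -7, -2]

[-2, -7, -2]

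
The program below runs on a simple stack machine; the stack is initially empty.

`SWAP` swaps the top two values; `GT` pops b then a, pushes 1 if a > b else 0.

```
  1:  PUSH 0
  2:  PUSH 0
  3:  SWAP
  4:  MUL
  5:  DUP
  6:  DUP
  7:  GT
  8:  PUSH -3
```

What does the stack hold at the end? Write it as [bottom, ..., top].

PUSH 0  → [0]
PUSH 0  → [0, 0]
SWAP    → [0, 0]
MUL     → [0]
DUP     → [0, 0]
DUP     → [0, 0, 0]
GT      → [0, 0]
PUSH -3 → [0, 0, -3]

[0, 0, -3]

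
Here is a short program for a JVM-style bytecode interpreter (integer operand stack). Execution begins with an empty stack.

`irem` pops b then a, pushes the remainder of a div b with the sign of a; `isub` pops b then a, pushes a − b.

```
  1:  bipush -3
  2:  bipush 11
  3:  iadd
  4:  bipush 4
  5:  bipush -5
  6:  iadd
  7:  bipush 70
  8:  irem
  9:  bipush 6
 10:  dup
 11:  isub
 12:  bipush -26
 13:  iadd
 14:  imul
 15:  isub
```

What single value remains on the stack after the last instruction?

bipush -3  -> [-3]
bipush 11  -> [-3, 11]
iadd       -> [8]
bipush 4   -> [8, 4]
bipush -5  -> [8, 4, -5]
iadd       -> [8, -1]
bipush 70  -> [8, -1, 70]
irem       -> [8, -1]
bipush 6   -> [8, -1, 6]
dup        -> [8, -1, 6, 6]
isub       -> [8, -1, 0]
bipush -26 -> [8, -1, 0, -26]
iadd       -> [8, -1, -26]
imul       -> [8, 26]
isub       -> [-18]

-18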